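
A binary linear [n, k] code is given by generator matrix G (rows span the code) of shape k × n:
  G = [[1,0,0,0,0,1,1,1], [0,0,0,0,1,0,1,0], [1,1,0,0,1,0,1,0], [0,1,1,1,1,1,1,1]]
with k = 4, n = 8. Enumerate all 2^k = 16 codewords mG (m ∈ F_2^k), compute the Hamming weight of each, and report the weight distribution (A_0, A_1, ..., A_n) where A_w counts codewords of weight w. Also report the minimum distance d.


Weight distribution: A_0 = 1, A_2 = 2, A_3 = 2, A_4 = 5, A_5 = 4, A_7 = 2. Minimum distance d = 2.

Enumerate all 2^4 = 16 messages m ∈ F_2^4.
For each, compute codeword c = mG in F_2^8, then tally its weight.
  m = 0000 → c = 00000000, weight = 0.
  m = 1000 → c = 10000111, weight = 4.
  m = 0100 → c = 00001010, weight = 2.
  m = 1100 → c = 10001101, weight = 4.
  m = 0010 → c = 11001010, weight = 4.
  m = 1010 → c = 01001101, weight = 4.
  m = 0110 → c = 11000000, weight = 2.
  m = 1110 → c = 01000111, weight = 4.
  m = 0001 → c = 01111111, weight = 7.
  m = 1001 → c = 11111000, weight = 5.
  m = 0101 → c = 01110101, weight = 5.
  m = 1101 → c = 11110010, weight = 5.
  m = 0011 → c = 10110101, weight = 5.
  m = 1011 → c = 00110010, weight = 3.
  m = 0111 → c = 10111111, weight = 7.
  m = 1111 → c = 00111000, weight = 3.
Tally weights:
  weight 0: 1 codewords.
  weight 2: 2 codewords.
  weight 3: 2 codewords.
  weight 4: 5 codewords.
  weight 5: 4 codewords.
  weight 7: 2 codewords.
Minimum distance d = smallest w > 0 with A_w > 0 = 2.
Sanity: Σ A_w = 16 = 2^4 = 16 ✓.


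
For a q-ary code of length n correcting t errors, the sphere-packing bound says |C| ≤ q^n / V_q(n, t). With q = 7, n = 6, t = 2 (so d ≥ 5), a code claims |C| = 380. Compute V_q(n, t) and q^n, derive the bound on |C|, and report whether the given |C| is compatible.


V_q(n, t) = 577, q^n = 117649, Hamming bound = 203, |C| = 380 > bound (violated).

Step 1: Compute V_q(n, t) = Σ_{j=0}^2 C(n, j) (q−1)^j.
  j = 0: C(6,0)·(6)^0 = 1·1 = 1.
  j = 1: C(6,1)·(6)^1 = 6·6 = 36.
  j = 2: C(6,2)·(6)^2 = 15·36 = 540.
  V_q(n, t) = 1 + 36 + 540 = 577.
Step 2: q^n = 7^6 = 117649.
Step 3: Hamming bound ⌊q^n / V_q(n,t)⌋ = ⌊117649/577⌋ = 203.
Step 4: Compare |C| = 380 to 203: violated.
The claimed |C| lies above the Hamming bound, so no 7-ary code of length 6 with d ≥ 5 can have 380 codewords.


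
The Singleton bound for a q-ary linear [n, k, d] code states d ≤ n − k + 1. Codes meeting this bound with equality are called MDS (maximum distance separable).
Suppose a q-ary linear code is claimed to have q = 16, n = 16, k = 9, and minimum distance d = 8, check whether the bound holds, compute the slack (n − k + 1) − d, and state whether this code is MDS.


Singleton RHS = n − k + 1 = 8, slack = 0, bound satisfied, MDS.

Singleton bound: d ≤ n − k + 1.
Here n = 16, k = 9, so n − k + 1 = 8.
Given d = 8, check d ≤ 8: YES.
Slack = (n − k + 1) − d = 0.
The code is MDS (slack = 0).
Description: the claimed parameters are [16, 9, 8]_16; such a code would be MDS (meets Singleton bound).


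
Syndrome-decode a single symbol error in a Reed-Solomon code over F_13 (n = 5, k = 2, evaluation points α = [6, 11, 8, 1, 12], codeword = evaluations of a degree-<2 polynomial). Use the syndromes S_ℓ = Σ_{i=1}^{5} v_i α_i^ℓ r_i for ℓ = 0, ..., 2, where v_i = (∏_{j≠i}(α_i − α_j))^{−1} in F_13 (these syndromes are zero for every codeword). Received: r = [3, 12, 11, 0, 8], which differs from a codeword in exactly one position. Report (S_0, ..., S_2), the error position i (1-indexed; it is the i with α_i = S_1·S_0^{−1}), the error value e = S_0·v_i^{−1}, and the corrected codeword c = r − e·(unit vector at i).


S = (3, 5, 4), error at position 1, error magnitude e = 10, c = [6, 12, 11, 0, 8].

Step 1: column multipliers v_i = (∏_{j≠i}(α_i − α_j))^{−1} mod 13.
  i = 1 (α = 6): (6−11)(6−8)(6−1)(6−12) = (−5)·(−2)·5·(−6) = −300 ≡ 12, so v_1 = 12^{−1} = 12 (mod 13).
  i = 2 (α = 11): (11−6)(11−8)(11−1)(11−12) = 5·3·10·(−1) = −150 ≡ 6, so v_2 = 6^{−1} = 11 (mod 13).
  i = 3 (α = 8): (8−6)(8−11)(8−1)(8−12) = 2·(−3)·7·(−4) = 168 ≡ 12, so v_3 = 12^{−1} = 12 (mod 13).
  i = 4 (α = 1): (1−6)(1−11)(1−8)(1−12) = (−5)·(−10)·(−7)·(−11) = 3850 ≡ 2, so v_4 = 2^{−1} = 7 (mod 13).
  i = 5 (α = 12): (12−6)(12−11)(12−8)(12−1) = 6·1·4·11 = 264 ≡ 4, so v_5 = 4^{−1} = 10 (mod 13).
  v = [12, 11, 12, 7, 10].
Step 2: syndromes of r = [3, 12, 11, 0, 8] (all sums mod 13).
  S_0 = Σ v_i r_i = 12·3 + 11·12 + 12·11 + 7·0 + 10·8 = 380 ≡ 3.
  S_1 = Σ v_i α_i r_i = 12·6·3 + 11·11·12 + 12·8·11 + 7·1·0 + 10·12·8 = 3684 ≡ 5.
  α_i^2 mod 13 = [10, 4, 12, 1, 1].
  S_2 = Σ v_i α_i^2 r_i = 12·10·3 + 11·4·12 + 12·12·11 + 7·1·0 + 10·1·8 = 2552 ≡ 4.
  S = (3, 5, 4) ≠ 0, so r is not a codeword (an error is present).
Step 3: locate the error. For a single error e at position i, S_ℓ = v_i·e·α_i^ℓ, so α_err = S_1/S_0.
  S_0^{−1} = 3^{−1} = 9 (mod 13), so α_err = 5·9 = 45 ≡ 6 = α_1. Error position i = 1.
  Consistency check: S_2/S_1 = 4·8 = 32 ≡ 6 = α_err ✓ (single-error assumption holds).
Step 4: error magnitude e = S_0/v_1 = S_0·∏_{j≠1}(α_1 − α_j) = 3·12 = 36 ≡ 10 (mod 13).
Step 5: correct position 1: c_1 = r_1 − e = 3 − 10 ≡ 6 (mod 13). Hence c = [6, 12, 11, 0, 8].
  Check: interpolating c through the α_i gives m(x) = 4 + 9·x (degree < 2) with m(α_i) = c_i for every i, so c is indeed a codeword.


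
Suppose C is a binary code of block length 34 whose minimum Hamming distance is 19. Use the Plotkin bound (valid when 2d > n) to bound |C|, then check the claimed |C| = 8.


Plotkin bound M ≤ 8; given |C| = 8 ≤ bound (satisfied).

Check applicability: 2d = 38, n = 34.
2d − n = 4 > 0, so Plotkin applies.
Compute d/(2d−n) = 19/4 ≈ 4.7500.
⌊d/(2d−n)⌋ = 4.
Plotkin bound: M ≤ 2·4 = 8.
Given |C| = 8, check: satisfied.
This |C| is at the Plotkin bound.


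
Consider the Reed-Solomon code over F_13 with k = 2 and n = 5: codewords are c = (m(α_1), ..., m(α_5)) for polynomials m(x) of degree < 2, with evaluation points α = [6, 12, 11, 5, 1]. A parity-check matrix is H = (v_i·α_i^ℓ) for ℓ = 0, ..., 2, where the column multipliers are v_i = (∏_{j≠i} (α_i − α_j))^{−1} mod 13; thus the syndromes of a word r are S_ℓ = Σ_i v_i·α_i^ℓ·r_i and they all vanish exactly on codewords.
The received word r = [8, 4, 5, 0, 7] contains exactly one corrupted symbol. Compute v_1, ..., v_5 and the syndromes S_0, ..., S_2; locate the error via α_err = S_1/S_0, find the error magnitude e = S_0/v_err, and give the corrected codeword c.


S = (4, 5, 3), error at position 3, error magnitude e = 9, c = [8, 4, 9, 0, 7].

Step 1: column multipliers v_i = (∏_{j≠i}(α_i − α_j))^{−1} mod 13.
  i = 1 (α = 6): (6−12)(6−11)(6−5)(6−1) = (−6)·(−5)·1·5 = 150 ≡ 7, so v_1 = 7^{−1} = 2 (mod 13).
  i = 2 (α = 12): (12−6)(12−11)(12−5)(12−1) = 6·1·7·11 = 462 ≡ 7, so v_2 = 7^{−1} = 2 (mod 13).
  i = 3 (α = 11): (11−6)(11−12)(11−5)(11−1) = 5·(−1)·6·10 = −300 ≡ 12, so v_3 = 12^{−1} = 12 (mod 13).
  i = 4 (α = 5): (5−6)(5−12)(5−11)(5−1) = (−1)·(−7)·(−6)·4 = −168 ≡ 1, so v_4 = 1^{−1} = 1 (mod 13).
  i = 5 (α = 1): (1−6)(1−12)(1−11)(1−5) = (−5)·(−11)·(−10)·(−4) = 2200 ≡ 3, so v_5 = 3^{−1} = 9 (mod 13).
  v = [2, 2, 12, 1, 9].
Step 2: syndromes of r = [8, 4, 5, 0, 7] (all sums mod 13).
  S_0 = Σ v_i r_i = 2·8 + 2·4 + 12·5 + 1·0 + 9·7 = 147 ≡ 4.
  S_1 = Σ v_i α_i r_i = 2·6·8 + 2·12·4 + 12·11·5 + 1·5·0 + 9·1·7 = 915 ≡ 5.
  α_i^2 mod 13 = [10, 1, 4, 12, 1].
  S_2 = Σ v_i α_i^2 r_i = 2·10·8 + 2·1·4 + 12·4·5 + 1·12·0 + 9·1·7 = 471 ≡ 3.
  S = (4, 5, 3) ≠ 0, so r is not a codeword (an error is present).
Step 3: locate the error. For a single error e at position i, S_ℓ = v_i·e·α_i^ℓ, so α_err = S_1/S_0.
  S_0^{−1} = 4^{−1} = 10 (mod 13), so α_err = 5·10 = 50 ≡ 11 = α_3. Error position i = 3.
  Consistency check: S_2/S_1 = 3·8 = 24 ≡ 11 = α_err ✓ (single-error assumption holds).
Step 4: error magnitude e = S_0/v_3 = S_0·∏_{j≠3}(α_3 − α_j) = 4·12 = 48 ≡ 9 (mod 13).
Step 5: correct position 3: c_3 = r_3 − e = 5 − 9 ≡ 9 (mod 13). Hence c = [8, 4, 9, 0, 7].
  Check: interpolating c through the α_i gives m(x) = 12 + 8·x (degree < 2) with m(α_i) = c_i for every i, so c is indeed a codeword.


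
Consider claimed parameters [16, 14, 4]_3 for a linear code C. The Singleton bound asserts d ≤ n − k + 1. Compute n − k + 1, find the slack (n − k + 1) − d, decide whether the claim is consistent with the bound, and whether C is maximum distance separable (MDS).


Singleton RHS = n − k + 1 = 3, slack = -1, bound violated (no such code; not MDS).

Singleton bound: d ≤ n − k + 1.
Here n = 16, k = 14, so n − k + 1 = 3.
Given d = 4, check d ≤ 3: NO.
Slack = (n − k + 1) − d = -1.
The slack is negative: d = 4 exceeds n − k + 1 = 3 by 1, so the Singleton bound is violated and no linear [16, 14, 4]_3 code can exist. In particular it is not MDS (MDS requires d = n − k + 1 exactly).
Description: the claimed parameters are [16, 14, 4]_3; such a code would be impossible (violates the Singleton bound).


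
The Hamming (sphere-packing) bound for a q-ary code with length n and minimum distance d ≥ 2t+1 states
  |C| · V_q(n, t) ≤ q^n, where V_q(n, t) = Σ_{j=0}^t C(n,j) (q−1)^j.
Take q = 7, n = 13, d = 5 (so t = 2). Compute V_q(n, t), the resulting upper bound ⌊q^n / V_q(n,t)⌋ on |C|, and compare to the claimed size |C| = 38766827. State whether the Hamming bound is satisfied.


V_q(n, t) = 2887, q^n = 96889010407, Hamming bound = 33560446, |C| = 38766827 > bound (violated).

Step 1: Compute V_q(n, t) = Σ_{j=0}^2 C(n, j) (q−1)^j.
  j = 0: C(13,0)·(6)^0 = 1·1 = 1.
  j = 1: C(13,1)·(6)^1 = 13·6 = 78.
  j = 2: C(13,2)·(6)^2 = 78·36 = 2808.
  V_q(n, t) = 1 + 78 + 2808 = 2887.
Step 2: q^n = 7^13 = 96889010407.
Step 3: Hamming bound ⌊q^n / V_q(n,t)⌋ = ⌊96889010407/2887⌋ = 33560446.
Step 4: Compare |C| = 38766827 to 33560446: violated.
The claimed |C| lies above the Hamming bound, so no 7-ary code of length 13 with d ≥ 5 can have 38766827 codewords.


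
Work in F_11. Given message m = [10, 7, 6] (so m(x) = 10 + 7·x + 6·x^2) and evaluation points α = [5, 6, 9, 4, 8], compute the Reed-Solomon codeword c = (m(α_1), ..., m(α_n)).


c = [8, 4, 9, 2, 10]

Message polynomial: m(x) = 10 + 7·x + 6·x^2 (mod 11).
For each evaluation point α_i, compute m(α_i) mod 11:
  α_1 = 5: Horner steps 6 → 4 → 8, so m(5) = 8.
  α_2 = 6: Horner steps 6 → 10 → 4, so m(6) = 4.
  α_3 = 9: Horner steps 6 → 6 → 9, so m(9) = 9.
  α_4 = 4: Horner steps 6 → 9 → 2, so m(4) = 2.
  α_5 = 8: Horner steps 6 → 0 → 10, so m(8) = 10.
Codeword c = [8, 4, 9, 2, 10] ∈ F_11^5.


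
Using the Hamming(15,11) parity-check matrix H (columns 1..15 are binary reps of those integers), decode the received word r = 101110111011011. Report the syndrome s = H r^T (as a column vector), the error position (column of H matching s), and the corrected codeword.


s = (0, 0, 1, 1)^T, error position = 3, corrected codeword c = 100110111011011

Compute s = H r^T mod 2 one row at a time:
  s_1 = 1 + 1 + 0 + 1 + 1 + 0 + 1 + 1 = 6 ≡ 0 (mod 2).
  s_2 = 1 + 1 + 0 + 1 + 1 + 0 + 1 + 1 = 6 ≡ 0 (mod 2).
  s_3 = 0 + 1 + 0 + 1 + 0 + 1 + 1 + 1 = 5 ≡ 1 (mod 2).
  s_4 = 1 + 1 + 1 + 1 + 1 + 1 + 0 + 1 = 7 ≡ 1 (mod 2).
s = (0, 0, 1, 1)^T — this equals column 3 of H (binary 0011), so error is at position 3.
Correct: flip bit 3 of r = 101110111011011 to get c = 100110111011011.


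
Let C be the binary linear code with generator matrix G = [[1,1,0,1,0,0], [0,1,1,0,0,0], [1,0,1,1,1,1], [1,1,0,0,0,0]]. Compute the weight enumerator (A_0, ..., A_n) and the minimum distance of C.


Weight distribution: A_0 = 1, A_1 = 1, A_2 = 4, A_3 = 4, A_4 = 3, A_5 = 3. Minimum distance d = 1.

Enumerate all 2^4 = 16 messages m ∈ F_2^4.
For each, compute codeword c = mG in F_2^6, then tally its weight.
  m = 0000 → c = 000000, weight = 0.
  m = 1000 → c = 110100, weight = 3.
  m = 0100 → c = 011000, weight = 2.
  m = 1100 → c = 101100, weight = 3.
  m = 0010 → c = 101111, weight = 5.
  m = 1010 → c = 011011, weight = 4.
  m = 0110 → c = 110111, weight = 5.
  m = 1110 → c = 000011, weight = 2.
  m = 0001 → c = 110000, weight = 2.
  m = 1001 → c = 000100, weight = 1.
  m = 0101 → c = 101000, weight = 2.
  m = 1101 → c = 011100, weight = 3.
  m = 0011 → c = 011111, weight = 5.
  m = 1011 → c = 101011, weight = 4.
  m = 0111 → c = 000111, weight = 3.
  m = 1111 → c = 110011, weight = 4.
Tally weights:
  weight 0: 1 codewords.
  weight 1: 1 codewords.
  weight 2: 4 codewords.
  weight 3: 4 codewords.
  weight 4: 3 codewords.
  weight 5: 3 codewords.
Minimum distance d = smallest w > 0 with A_w > 0 = 1.
Sanity: Σ A_w = 16 = 2^4 = 16 ✓.


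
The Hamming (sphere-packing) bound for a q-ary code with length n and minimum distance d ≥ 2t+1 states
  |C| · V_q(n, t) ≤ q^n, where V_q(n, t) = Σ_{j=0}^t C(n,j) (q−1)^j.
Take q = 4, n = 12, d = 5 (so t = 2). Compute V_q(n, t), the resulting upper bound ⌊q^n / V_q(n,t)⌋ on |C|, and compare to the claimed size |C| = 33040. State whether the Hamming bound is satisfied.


V_q(n, t) = 631, q^n = 16777216, Hamming bound = 26588, |C| = 33040 > bound (violated).

Step 1: Compute V_q(n, t) = Σ_{j=0}^2 C(n, j) (q−1)^j.
  j = 0: C(12,0)·(3)^0 = 1·1 = 1.
  j = 1: C(12,1)·(3)^1 = 12·3 = 36.
  j = 2: C(12,2)·(3)^2 = 66·9 = 594.
  V_q(n, t) = 1 + 36 + 594 = 631.
Step 2: q^n = 4^12 = 16777216.
Step 3: Hamming bound ⌊q^n / V_q(n,t)⌋ = ⌊16777216/631⌋ = 26588.
Step 4: Compare |C| = 33040 to 26588: violated.
The claimed |C| lies above the Hamming bound, so no 4-ary code of length 12 with d ≥ 5 can have 33040 codewords.


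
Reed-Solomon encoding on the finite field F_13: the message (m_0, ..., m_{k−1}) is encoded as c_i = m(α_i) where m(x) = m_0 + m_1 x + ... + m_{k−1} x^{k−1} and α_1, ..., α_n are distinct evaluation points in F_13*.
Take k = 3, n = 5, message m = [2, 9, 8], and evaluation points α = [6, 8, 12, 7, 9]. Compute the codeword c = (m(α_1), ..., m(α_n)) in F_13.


c = [6, 1, 1, 2, 3]

Message polynomial: m(x) = 2 + 9·x + 8·x^2 (mod 13).
For each evaluation point α_i, compute m(α_i) mod 13:
  α_1 = 6: Horner steps 8 → 5 → 6, so m(6) = 6.
  α_2 = 8: Horner steps 8 → 8 → 1, so m(8) = 1.
  α_3 = 12: Horner steps 8 → 1 → 1, so m(12) = 1.
  α_4 = 7: Horner steps 8 → 0 → 2, so m(7) = 2.
  α_5 = 9: Horner steps 8 → 3 → 3, so m(9) = 3.
Codeword c = [6, 1, 1, 2, 3] ∈ F_13^5.


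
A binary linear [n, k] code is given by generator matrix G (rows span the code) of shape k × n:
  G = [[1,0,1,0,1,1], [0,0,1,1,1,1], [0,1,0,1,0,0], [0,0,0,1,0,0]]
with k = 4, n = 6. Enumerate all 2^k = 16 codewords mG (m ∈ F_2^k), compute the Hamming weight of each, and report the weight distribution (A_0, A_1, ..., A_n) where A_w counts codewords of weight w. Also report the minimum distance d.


Weight distribution: A_0 = 1, A_1 = 3, A_2 = 3, A_3 = 2, A_4 = 3, A_5 = 3, A_6 = 1. Minimum distance d = 1.

Enumerate all 2^4 = 16 messages m ∈ F_2^4.
For each, compute codeword c = mG in F_2^6, then tally its weight.
  m = 0000 → c = 000000, weight = 0.
  m = 1000 → c = 101011, weight = 4.
  m = 0100 → c = 001111, weight = 4.
  m = 1100 → c = 100100, weight = 2.
  m = 0010 → c = 010100, weight = 2.
  m = 1010 → c = 111111, weight = 6.
  m = 0110 → c = 011011, weight = 4.
  m = 1110 → c = 110000, weight = 2.
  m = 0001 → c = 000100, weight = 1.
  m = 1001 → c = 101111, weight = 5.
  m = 0101 → c = 001011, weight = 3.
  m = 1101 → c = 100000, weight = 1.
  m = 0011 → c = 010000, weight = 1.
  m = 1011 → c = 111011, weight = 5.
  m = 0111 → c = 011111, weight = 5.
  m = 1111 → c = 110100, weight = 3.
Tally weights:
  weight 0: 1 codewords.
  weight 1: 3 codewords.
  weight 2: 3 codewords.
  weight 3: 2 codewords.
  weight 4: 3 codewords.
  weight 5: 3 codewords.
  weight 6: 1 codewords.
Minimum distance d = smallest w > 0 with A_w > 0 = 1.
Sanity: Σ A_w = 16 = 2^4 = 16 ✓.


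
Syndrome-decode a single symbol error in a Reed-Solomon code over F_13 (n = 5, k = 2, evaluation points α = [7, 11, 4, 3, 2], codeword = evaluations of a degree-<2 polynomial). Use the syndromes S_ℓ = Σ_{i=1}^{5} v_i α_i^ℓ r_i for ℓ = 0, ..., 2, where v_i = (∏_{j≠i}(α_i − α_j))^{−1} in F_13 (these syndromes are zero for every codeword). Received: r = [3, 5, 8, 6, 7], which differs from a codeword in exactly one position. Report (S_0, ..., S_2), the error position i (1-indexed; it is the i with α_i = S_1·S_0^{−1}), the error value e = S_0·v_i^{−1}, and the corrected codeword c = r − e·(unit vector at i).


S = (10, 4, 12), error at position 4, error magnitude e = 5, c = [3, 5, 8, 1, 7].

Step 1: column multipliers v_i = (∏_{j≠i}(α_i − α_j))^{−1} mod 13.
  i = 1 (α = 7): (7−11)(7−4)(7−3)(7−2) = (−4)·3·4·5 = −240 ≡ 7, so v_1 = 7^{−1} = 2 (mod 13).
  i = 2 (α = 11): (11−7)(11−4)(11−3)(11−2) = 4·7·8·9 = 2016 ≡ 1, so v_2 = 1^{−1} = 1 (mod 13).
  i = 3 (α = 4): (4−7)(4−11)(4−3)(4−2) = (−3)·(−7)·1·2 = 42 ≡ 3, so v_3 = 3^{−1} = 9 (mod 13).
  i = 4 (α = 3): (3−7)(3−11)(3−4)(3−2) = (−4)·(−8)·(−1)·1 = −32 ≡ 7, so v_4 = 7^{−1} = 2 (mod 13).
  i = 5 (α = 2): (2−7)(2−11)(2−4)(2−3) = (−5)·(−9)·(−2)·(−1) = 90 ≡ 12, so v_5 = 12^{−1} = 12 (mod 13).
  v = [2, 1, 9, 2, 12].
Step 2: syndromes of r = [3, 5, 8, 6, 7] (all sums mod 13).
  S_0 = Σ v_i r_i = 2·3 + 1·5 + 9·8 + 2·6 + 12·7 = 179 ≡ 10.
  S_1 = Σ v_i α_i r_i = 2·7·3 + 1·11·5 + 9·4·8 + 2·3·6 + 12·2·7 = 589 ≡ 4.
  α_i^2 mod 13 = [10, 4, 3, 9, 4].
  S_2 = Σ v_i α_i^2 r_i = 2·10·3 + 1·4·5 + 9·3·8 + 2·9·6 + 12·4·7 = 740 ≡ 12.
  S = (10, 4, 12) ≠ 0, so r is not a codeword (an error is present).
Step 3: locate the error. For a single error e at position i, S_ℓ = v_i·e·α_i^ℓ, so α_err = S_1/S_0.
  S_0^{−1} = 10^{−1} = 4 (mod 13), so α_err = 4·4 = 16 ≡ 3 = α_4. Error position i = 4.
  Consistency check: S_2/S_1 = 12·10 = 120 ≡ 3 = α_err ✓ (single-error assumption holds).
Step 4: error magnitude e = S_0/v_4 = S_0·∏_{j≠4}(α_4 − α_j) = 10·7 = 70 ≡ 5 (mod 13).
Step 5: correct position 4: c_4 = r_4 − e = 6 − 5 ≡ 1 (mod 13). Hence c = [3, 5, 8, 1, 7].
  Check: interpolating c through the α_i gives m(x) = 6 + 7·x (degree < 2) with m(α_i) = c_i for every i, so c is indeed a codeword.


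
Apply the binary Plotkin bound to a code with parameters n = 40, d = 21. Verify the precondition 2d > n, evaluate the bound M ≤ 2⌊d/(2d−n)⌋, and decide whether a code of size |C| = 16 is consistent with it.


Plotkin bound M ≤ 20; given |C| = 16 ≤ bound (satisfied).

Check applicability: 2d = 42, n = 40.
2d − n = 2 > 0, so Plotkin applies.
Compute d/(2d−n) = 21/2 ≈ 10.5000.
⌊d/(2d−n)⌋ = 10.
Plotkin bound: M ≤ 2·10 = 20.
Given |C| = 16, check: satisfied.
This |C| is below the Plotkin bound.


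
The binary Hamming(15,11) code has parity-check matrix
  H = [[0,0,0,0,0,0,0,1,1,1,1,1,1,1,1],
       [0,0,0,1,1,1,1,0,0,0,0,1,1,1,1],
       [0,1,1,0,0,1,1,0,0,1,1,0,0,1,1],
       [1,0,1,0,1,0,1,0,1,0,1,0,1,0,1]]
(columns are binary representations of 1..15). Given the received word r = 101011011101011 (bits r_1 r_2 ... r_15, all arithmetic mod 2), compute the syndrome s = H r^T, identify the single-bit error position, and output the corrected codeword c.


s = (0, 1, 1, 1)^T, error position = 7, corrected codeword c = 101011111101011

Compute s = H r^T mod 2 one row at a time:
  s_1 = 1 + 1 + 1 + 0 + 1 + 0 + 1 + 1 = 6 ≡ 0 (mod 2).
  s_2 = 0 + 1 + 1 + 0 + 1 + 0 + 1 + 1 = 5 ≡ 1 (mod 2).
  s_3 = 0 + 1 + 1 + 0 + 1 + 0 + 1 + 1 = 5 ≡ 1 (mod 2).
  s_4 = 1 + 1 + 1 + 0 + 1 + 0 + 0 + 1 = 5 ≡ 1 (mod 2).
s = (0, 1, 1, 1)^T — this equals column 7 of H (binary 0111), so error is at position 7.
Correct: flip bit 7 of r = 101011011101011 to get c = 101011111101011.


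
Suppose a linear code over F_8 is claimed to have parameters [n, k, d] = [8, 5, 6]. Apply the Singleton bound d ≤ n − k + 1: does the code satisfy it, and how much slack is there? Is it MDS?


Singleton RHS = n − k + 1 = 4, slack = -2, bound violated (no such code; not MDS).

Singleton bound: d ≤ n − k + 1.
Here n = 8, k = 5, so n − k + 1 = 4.
Given d = 6, check d ≤ 4: NO.
Slack = (n − k + 1) − d = -2.
The slack is negative: d = 6 exceeds n − k + 1 = 4 by 2, so the Singleton bound is violated and no linear [8, 5, 6]_8 code can exist. In particular it is not MDS (MDS requires d = n − k + 1 exactly).
Description: the claimed parameters are [8, 5, 6]_8; such a code would be impossible (violates the Singleton bound).


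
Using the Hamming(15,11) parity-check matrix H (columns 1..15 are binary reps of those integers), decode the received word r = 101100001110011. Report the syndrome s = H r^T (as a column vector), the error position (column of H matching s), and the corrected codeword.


s = (1, 1, 1, 1)^T, error position = 15, corrected codeword c = 101100001110010

Compute s = H r^T mod 2 one row at a time:
  s_1 = 0 + 1 + 1 + 1 + 0 + 0 + 1 + 1 = 5 ≡ 1 (mod 2).
  s_2 = 1 + 0 + 0 + 0 + 0 + 0 + 1 + 1 = 3 ≡ 1 (mod 2).
  s_3 = 0 + 1 + 0 + 0 + 1 + 1 + 1 + 1 = 5 ≡ 1 (mod 2).
  s_4 = 1 + 1 + 0 + 0 + 1 + 1 + 0 + 1 = 5 ≡ 1 (mod 2).
s = (1, 1, 1, 1)^T — this equals column 15 of H (binary 1111), so error is at position 15.
Correct: flip bit 15 of r = 101100001110011 to get c = 101100001110010.


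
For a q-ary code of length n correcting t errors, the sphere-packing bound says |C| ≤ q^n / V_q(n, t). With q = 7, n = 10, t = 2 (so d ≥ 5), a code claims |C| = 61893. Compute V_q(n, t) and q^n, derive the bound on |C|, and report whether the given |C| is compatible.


V_q(n, t) = 1681, q^n = 282475249, Hamming bound = 168040, |C| = 61893 ≤ bound (satisfied).

Step 1: Compute V_q(n, t) = Σ_{j=0}^2 C(n, j) (q−1)^j.
  j = 0: C(10,0)·(6)^0 = 1·1 = 1.
  j = 1: C(10,1)·(6)^1 = 10·6 = 60.
  j = 2: C(10,2)·(6)^2 = 45·36 = 1620.
  V_q(n, t) = 1 + 60 + 1620 = 1681.
Step 2: q^n = 7^10 = 282475249.
Step 3: Hamming bound ⌊q^n / V_q(n,t)⌋ = ⌊282475249/1681⌋ = 168040.
Step 4: Compare |C| = 61893 to 168040: satisfied.
The claimed |C| lies below the Hamming bound.


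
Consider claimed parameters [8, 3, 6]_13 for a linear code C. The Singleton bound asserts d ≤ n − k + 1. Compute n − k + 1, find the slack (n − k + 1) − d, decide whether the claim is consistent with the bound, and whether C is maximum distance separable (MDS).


Singleton RHS = n − k + 1 = 6, slack = 0, bound satisfied, MDS.

Singleton bound: d ≤ n − k + 1.
Here n = 8, k = 3, so n − k + 1 = 6.
Given d = 6, check d ≤ 6: YES.
Slack = (n − k + 1) − d = 0.
The code is MDS (slack = 0).
Description: the claimed parameters are [8, 3, 6]_13; such a code would be MDS (meets Singleton bound).


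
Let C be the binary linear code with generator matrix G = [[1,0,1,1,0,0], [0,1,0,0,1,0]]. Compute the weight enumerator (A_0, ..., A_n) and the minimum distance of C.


Weight distribution: A_0 = 1, A_2 = 1, A_3 = 1, A_5 = 1. Minimum distance d = 2.

Enumerate all 2^2 = 4 messages m ∈ F_2^2.
For each, compute codeword c = mG in F_2^6, then tally its weight.
  m = 00 → c = 000000, weight = 0.
  m = 10 → c = 101100, weight = 3.
  m = 01 → c = 010010, weight = 2.
  m = 11 → c = 111110, weight = 5.
Tally weights:
  weight 0: 1 codewords.
  weight 2: 1 codewords.
  weight 3: 1 codewords.
  weight 5: 1 codewords.
Minimum distance d = smallest w > 0 with A_w > 0 = 2.
Sanity: Σ A_w = 4 = 2^2 = 4 ✓.


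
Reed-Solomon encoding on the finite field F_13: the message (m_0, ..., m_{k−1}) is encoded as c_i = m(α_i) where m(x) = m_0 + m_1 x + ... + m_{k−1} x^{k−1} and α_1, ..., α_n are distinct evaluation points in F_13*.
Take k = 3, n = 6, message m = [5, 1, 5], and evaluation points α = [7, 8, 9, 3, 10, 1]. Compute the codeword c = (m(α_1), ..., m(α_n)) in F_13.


c = [10, 8, 3, 1, 8, 11]

Message polynomial: m(x) = 5 + 1·x + 5·x^2 (mod 13).
For each evaluation point α_i, compute m(α_i) mod 13:
  α_1 = 7: Horner steps 5 → 10 → 10, so m(7) = 10.
  α_2 = 8: Horner steps 5 → 2 → 8, so m(8) = 8.
  α_3 = 9: Horner steps 5 → 7 → 3, so m(9) = 3.
  α_4 = 3: Horner steps 5 → 3 → 1, so m(3) = 1.
  α_5 = 10: Horner steps 5 → 12 → 8, so m(10) = 8.
  α_6 = 1: Horner steps 5 → 6 → 11, so m(1) = 11.
Codeword c = [10, 8, 3, 1, 8, 11] ∈ F_13^6.


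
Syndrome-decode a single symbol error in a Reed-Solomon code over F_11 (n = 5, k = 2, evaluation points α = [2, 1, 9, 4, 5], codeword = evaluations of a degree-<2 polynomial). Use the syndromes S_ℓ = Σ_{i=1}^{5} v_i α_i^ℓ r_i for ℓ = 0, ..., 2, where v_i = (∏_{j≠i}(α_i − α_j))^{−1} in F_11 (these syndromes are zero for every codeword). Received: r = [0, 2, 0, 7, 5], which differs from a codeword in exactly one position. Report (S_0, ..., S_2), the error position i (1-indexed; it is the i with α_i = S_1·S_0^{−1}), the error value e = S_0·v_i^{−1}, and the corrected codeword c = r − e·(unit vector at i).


S = (4, 3, 5), error at position 3, error magnitude e = 3, c = [0, 2, 8, 7, 5].

Step 1: column multipliers v_i = (∏_{j≠i}(α_i − α_j))^{−1} mod 11.
  i = 1 (α = 2): (2−1)(2−9)(2−4)(2−5) = 1·(−7)·(−2)·(−3) = −42 ≡ 2, so v_1 = 2^{−1} = 6 (mod 11).
  i = 2 (α = 1): (1−2)(1−9)(1−4)(1−5) = (−1)·(−8)·(−3)·(−4) = 96 ≡ 8, so v_2 = 8^{−1} = 7 (mod 11).
  i = 3 (α = 9): (9−2)(9−1)(9−4)(9−5) = 7·8·5·4 = 1120 ≡ 9, so v_3 = 9^{−1} = 5 (mod 11).
  i = 4 (α = 4): (4−2)(4−1)(4−9)(4−5) = 2·3·(−5)·(−1) = 30 ≡ 8, so v_4 = 8^{−1} = 7 (mod 11).
  i = 5 (α = 5): (5−2)(5−1)(5−9)(5−4) = 3·4·(−4)·1 = −48 ≡ 7, so v_5 = 7^{−1} = 8 (mod 11).
  v = [6, 7, 5, 7, 8].
Step 2: syndromes of r = [0, 2, 0, 7, 5] (all sums mod 11).
  S_0 = Σ v_i r_i = 6·0 + 7·2 + 5·0 + 7·7 + 8·5 = 103 ≡ 4.
  S_1 = Σ v_i α_i r_i = 6·2·0 + 7·1·2 + 5·9·0 + 7·4·7 + 8·5·5 = 410 ≡ 3.
  α_i^2 mod 11 = [4, 1, 4, 5, 3].
  S_2 = Σ v_i α_i^2 r_i = 6·4·0 + 7·1·2 + 5·4·0 + 7·5·7 + 8·3·5 = 379 ≡ 5.
  S = (4, 3, 5) ≠ 0, so r is not a codeword (an error is present).
Step 3: locate the error. For a single error e at position i, S_ℓ = v_i·e·α_i^ℓ, so α_err = S_1/S_0.
  S_0^{−1} = 4^{−1} = 3 (mod 11), so α_err = 3·3 = 9 ≡ 9 = α_3. Error position i = 3.
  Consistency check: S_2/S_1 = 5·4 = 20 ≡ 9 = α_err ✓ (single-error assumption holds).
Step 4: error magnitude e = S_0/v_3 = S_0·∏_{j≠3}(α_3 − α_j) = 4·9 = 36 ≡ 3 (mod 11).
Step 5: correct position 3: c_3 = r_3 − e = 0 − 3 ≡ 8 (mod 11). Hence c = [0, 2, 8, 7, 5].
  Check: interpolating c through the α_i gives m(x) = 4 + 9·x (degree < 2) with m(α_i) = c_i for every i, so c is indeed a codeword.


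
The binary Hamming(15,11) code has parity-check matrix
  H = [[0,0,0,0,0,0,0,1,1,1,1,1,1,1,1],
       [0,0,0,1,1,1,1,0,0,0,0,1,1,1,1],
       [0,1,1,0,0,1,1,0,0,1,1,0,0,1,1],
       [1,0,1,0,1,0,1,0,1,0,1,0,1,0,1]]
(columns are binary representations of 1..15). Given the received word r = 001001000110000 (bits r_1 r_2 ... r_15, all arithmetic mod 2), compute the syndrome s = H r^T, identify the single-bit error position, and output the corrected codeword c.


s = (0, 1, 0, 0)^T, error position = 4, corrected codeword c = 001101000110000

Compute s = H r^T mod 2 one row at a time:
  s_1 = 0 + 0 + 1 + 1 + 0 + 0 + 0 + 0 = 2 ≡ 0 (mod 2).
  s_2 = 0 + 0 + 1 + 0 + 0 + 0 + 0 + 0 = 1 ≡ 1 (mod 2).
  s_3 = 0 + 1 + 1 + 0 + 1 + 1 + 0 + 0 = 4 ≡ 0 (mod 2).
  s_4 = 0 + 1 + 0 + 0 + 0 + 1 + 0 + 0 = 2 ≡ 0 (mod 2).
s = (0, 1, 0, 0)^T — this equals column 4 of H (binary 0100), so error is at position 4.
Correct: flip bit 4 of r = 001001000110000 to get c = 001101000110000.


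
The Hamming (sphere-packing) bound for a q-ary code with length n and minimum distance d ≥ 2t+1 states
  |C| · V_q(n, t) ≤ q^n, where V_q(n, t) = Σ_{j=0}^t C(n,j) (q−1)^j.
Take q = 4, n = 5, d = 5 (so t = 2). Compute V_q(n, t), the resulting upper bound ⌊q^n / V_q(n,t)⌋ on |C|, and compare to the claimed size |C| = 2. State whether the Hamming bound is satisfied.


V_q(n, t) = 106, q^n = 1024, Hamming bound = 9, |C| = 2 ≤ bound (satisfied).

Step 1: Compute V_q(n, t) = Σ_{j=0}^2 C(n, j) (q−1)^j.
  j = 0: C(5,0)·(3)^0 = 1·1 = 1.
  j = 1: C(5,1)·(3)^1 = 5·3 = 15.
  j = 2: C(5,2)·(3)^2 = 10·9 = 90.
  V_q(n, t) = 1 + 15 + 90 = 106.
Step 2: q^n = 4^5 = 1024.
Step 3: Hamming bound ⌊q^n / V_q(n,t)⌋ = ⌊1024/106⌋ = 9.
Step 4: Compare |C| = 2 to 9: satisfied.
The claimed |C| lies below the Hamming bound.


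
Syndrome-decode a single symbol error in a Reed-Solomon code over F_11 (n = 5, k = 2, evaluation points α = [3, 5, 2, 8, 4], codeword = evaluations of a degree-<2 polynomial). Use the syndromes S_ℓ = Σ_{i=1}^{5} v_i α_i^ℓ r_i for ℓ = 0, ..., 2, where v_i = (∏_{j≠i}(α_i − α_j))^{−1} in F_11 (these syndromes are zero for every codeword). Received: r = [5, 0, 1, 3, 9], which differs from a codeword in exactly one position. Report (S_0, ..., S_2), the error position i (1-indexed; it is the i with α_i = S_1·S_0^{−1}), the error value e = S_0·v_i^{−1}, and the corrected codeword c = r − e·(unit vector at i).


S = (5, 3, 4), error at position 2, error magnitude e = 9, c = [5, 2, 1, 3, 9].

Step 1: column multipliers v_i = (∏_{j≠i}(α_i − α_j))^{−1} mod 11.
  i = 1 (α = 3): (3−5)(3−2)(3−8)(3−4) = (−2)·1·(−5)·(−1) = −10 ≡ 1, so v_1 = 1^{−1} = 1 (mod 11).
  i = 2 (α = 5): (5−3)(5−2)(5−8)(5−4) = 2·3·(−3)·1 = −18 ≡ 4, so v_2 = 4^{−1} = 3 (mod 11).
  i = 3 (α = 2): (2−3)(2−5)(2−8)(2−4) = (−1)·(−3)·(−6)·(−2) = 36 ≡ 3, so v_3 = 3^{−1} = 4 (mod 11).
  i = 4 (α = 8): (8−3)(8−5)(8−2)(8−4) = 5·3·6·4 = 360 ≡ 8, so v_4 = 8^{−1} = 7 (mod 11).
  i = 5 (α = 4): (4−3)(4−5)(4−2)(4−8) = 1·(−1)·2·(−4) = 8 ≡ 8, so v_5 = 8^{−1} = 7 (mod 11).
  v = [1, 3, 4, 7, 7].
Step 2: syndromes of r = [5, 0, 1, 3, 9] (all sums mod 11).
  S_0 = Σ v_i r_i = 1·5 + 3·0 + 4·1 + 7·3 + 7·9 = 93 ≡ 5.
  S_1 = Σ v_i α_i r_i = 1·3·5 + 3·5·0 + 4·2·1 + 7·8·3 + 7·4·9 = 443 ≡ 3.
  α_i^2 mod 11 = [9, 3, 4, 9, 5].
  S_2 = Σ v_i α_i^2 r_i = 1·9·5 + 3·3·0 + 4·4·1 + 7·9·3 + 7·5·9 = 565 ≡ 4.
  S = (5, 3, 4) ≠ 0, so r is not a codeword (an error is present).
Step 3: locate the error. For a single error e at position i, S_ℓ = v_i·e·α_i^ℓ, so α_err = S_1/S_0.
  S_0^{−1} = 5^{−1} = 9 (mod 11), so α_err = 3·9 = 27 ≡ 5 = α_2. Error position i = 2.
  Consistency check: S_2/S_1 = 4·4 = 16 ≡ 5 = α_err ✓ (single-error assumption holds).
Step 4: error magnitude e = S_0/v_2 = S_0·∏_{j≠2}(α_2 − α_j) = 5·4 = 20 ≡ 9 (mod 11).
Step 5: correct position 2: c_2 = r_2 − e = 0 − 9 ≡ 2 (mod 11). Hence c = [5, 2, 1, 3, 9].
  Check: interpolating c through the α_i gives m(x) = 4 + 4·x (degree < 2) with m(α_i) = c_i for every i, so c is indeed a codeword.


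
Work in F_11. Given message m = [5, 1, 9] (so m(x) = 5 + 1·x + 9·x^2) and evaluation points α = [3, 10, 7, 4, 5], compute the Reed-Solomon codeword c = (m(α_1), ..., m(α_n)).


c = [1, 2, 2, 10, 4]

Message polynomial: m(x) = 5 + 1·x + 9·x^2 (mod 11).
For each evaluation point α_i, compute m(α_i) mod 11:
  α_1 = 3: Horner steps 9 → 6 → 1, so m(3) = 1.
  α_2 = 10: Horner steps 9 → 3 → 2, so m(10) = 2.
  α_3 = 7: Horner steps 9 → 9 → 2, so m(7) = 2.
  α_4 = 4: Horner steps 9 → 4 → 10, so m(4) = 10.
  α_5 = 5: Horner steps 9 → 2 → 4, so m(5) = 4.
Codeword c = [1, 2, 2, 10, 4] ∈ F_11^5.


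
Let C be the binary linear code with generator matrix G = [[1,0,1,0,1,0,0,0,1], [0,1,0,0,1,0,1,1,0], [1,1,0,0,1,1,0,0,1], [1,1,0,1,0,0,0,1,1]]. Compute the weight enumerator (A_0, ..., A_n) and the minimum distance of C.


Weight distribution: A_0 = 1, A_3 = 2, A_4 = 4, A_5 = 6, A_6 = 2, A_8 = 1. Minimum distance d = 3.

Enumerate all 2^4 = 16 messages m ∈ F_2^4.
For each, compute codeword c = mG in F_2^9, then tally its weight.
  m = 0000 → c = 000000000, weight = 0.
  m = 1000 → c = 101010001, weight = 4.
  m = 0100 → c = 010010110, weight = 4.
  m = 1100 → c = 111000111, weight = 6.
  m = 0010 → c = 110011001, weight = 5.
  m = 1010 → c = 011001000, weight = 3.
  m = 0110 → c = 100001111, weight = 5.
  m = 1110 → c = 001011110, weight = 5.
  m = 0001 → c = 110100011, weight = 5.
  m = 1001 → c = 011110010, weight = 5.
  m = 0101 → c = 100110101, weight = 5.
  m = 1101 → c = 001100100, weight = 3.
  m = 0011 → c = 000111010, weight = 4.
  m = 1011 → c = 101101011, weight = 6.
  m = 0111 → c = 010101100, weight = 4.
  m = 1111 → c = 111111101, weight = 8.
Tally weights:
  weight 0: 1 codewords.
  weight 3: 2 codewords.
  weight 4: 4 codewords.
  weight 5: 6 codewords.
  weight 6: 2 codewords.
  weight 8: 1 codewords.
Minimum distance d = smallest w > 0 with A_w > 0 = 3.
Sanity: Σ A_w = 16 = 2^4 = 16 ✓.


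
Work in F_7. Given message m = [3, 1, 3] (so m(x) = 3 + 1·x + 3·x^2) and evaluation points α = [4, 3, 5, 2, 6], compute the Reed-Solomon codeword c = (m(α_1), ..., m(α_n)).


c = [6, 5, 6, 3, 5]

Message polynomial: m(x) = 3 + 1·x + 3·x^2 (mod 7).
For each evaluation point α_i, compute m(α_i) mod 7:
  α_1 = 4: Horner steps 3 → 6 → 6, so m(4) = 6.
  α_2 = 3: Horner steps 3 → 3 → 5, so m(3) = 5.
  α_3 = 5: Horner steps 3 → 2 → 6, so m(5) = 6.
  α_4 = 2: Horner steps 3 → 0 → 3, so m(2) = 3.
  α_5 = 6: Horner steps 3 → 5 → 5, so m(6) = 5.
Codeword c = [6, 5, 6, 3, 5] ∈ F_7^5.


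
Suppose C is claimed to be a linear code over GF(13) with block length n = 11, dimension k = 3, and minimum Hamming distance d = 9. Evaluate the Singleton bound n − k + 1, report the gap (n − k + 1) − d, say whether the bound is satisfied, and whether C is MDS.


Singleton RHS = n − k + 1 = 9, slack = 0, bound satisfied, MDS.

Singleton bound: d ≤ n − k + 1.
Here n = 11, k = 3, so n − k + 1 = 9.
Given d = 9, check d ≤ 9: YES.
Slack = (n − k + 1) − d = 0.
The code is MDS (slack = 0).
Description: the claimed parameters are [11, 3, 9]_13; such a code would be MDS (meets Singleton bound).


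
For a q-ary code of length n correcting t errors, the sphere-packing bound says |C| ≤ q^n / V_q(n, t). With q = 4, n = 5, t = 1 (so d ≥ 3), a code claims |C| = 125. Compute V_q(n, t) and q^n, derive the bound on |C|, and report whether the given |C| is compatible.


V_q(n, t) = 16, q^n = 1024, Hamming bound = 64, |C| = 125 > bound (violated).

Step 1: Compute V_q(n, t) = Σ_{j=0}^1 C(n, j) (q−1)^j.
  j = 0: C(5,0)·(3)^0 = 1·1 = 1.
  j = 1: C(5,1)·(3)^1 = 5·3 = 15.
  V_q(n, t) = 1 + 15 = 16.
Step 2: q^n = 4^5 = 1024.
Step 3: Hamming bound ⌊q^n / V_q(n,t)⌋ = ⌊1024/16⌋ = 64.
Step 4: Compare |C| = 125 to 64: violated.
The claimed |C| lies above the Hamming bound, so no 4-ary code of length 5 with d ≥ 3 can have 125 codewords.


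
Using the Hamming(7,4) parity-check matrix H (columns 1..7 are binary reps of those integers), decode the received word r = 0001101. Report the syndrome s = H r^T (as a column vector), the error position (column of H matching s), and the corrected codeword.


s = (1, 1, 0)^T, error position = 6, corrected codeword c = 0001111

Compute s = H r^T mod 2 one row at a time:
  s_1 = 1 + 1 + 0 + 1 = 3 ≡ 1 (mod 2).
  s_2 = 0 + 0 + 0 + 1 = 1 ≡ 1 (mod 2).
  s_3 = 0 + 0 + 1 + 1 = 2 ≡ 0 (mod 2).
s = (1, 1, 0)^T — this equals column 6 of H (binary 110), so error is at position 6.
Correct: flip bit 6 of r = 0001101 to get c = 0001111.


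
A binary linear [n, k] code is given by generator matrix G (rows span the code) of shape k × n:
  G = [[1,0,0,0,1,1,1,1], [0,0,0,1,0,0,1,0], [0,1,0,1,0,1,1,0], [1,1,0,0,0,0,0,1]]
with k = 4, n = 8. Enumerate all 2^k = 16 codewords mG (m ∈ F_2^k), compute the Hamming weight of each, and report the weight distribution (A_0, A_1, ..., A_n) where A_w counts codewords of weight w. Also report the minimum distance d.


Weight distribution: A_0 = 1, A_2 = 4, A_3 = 2, A_4 = 3, A_5 = 6. Minimum distance d = 2.

Enumerate all 2^4 = 16 messages m ∈ F_2^4.
For each, compute codeword c = mG in F_2^8, then tally its weight.
  m = 0000 → c = 00000000, weight = 0.
  m = 1000 → c = 10001111, weight = 5.
  m = 0100 → c = 00010010, weight = 2.
  m = 1100 → c = 10011101, weight = 5.
  m = 0010 → c = 01010110, weight = 4.
  m = 1010 → c = 11011001, weight = 5.
  m = 0110 → c = 01000100, weight = 2.
  m = 1110 → c = 11001011, weight = 5.
  m = 0001 → c = 11000001, weight = 3.
  m = 1001 → c = 01001110, weight = 4.
  m = 0101 → c = 11010011, weight = 5.
  m = 1101 → c = 01011100, weight = 4.
  m = 0011 → c = 10010111, weight = 5.
  m = 1011 → c = 00011000, weight = 2.
  m = 0111 → c = 10000101, weight = 3.
  m = 1111 → c = 00001010, weight = 2.
Tally weights:
  weight 0: 1 codewords.
  weight 2: 4 codewords.
  weight 3: 2 codewords.
  weight 4: 3 codewords.
  weight 5: 6 codewords.
Minimum distance d = smallest w > 0 with A_w > 0 = 2.
Sanity: Σ A_w = 16 = 2^4 = 16 ✓.


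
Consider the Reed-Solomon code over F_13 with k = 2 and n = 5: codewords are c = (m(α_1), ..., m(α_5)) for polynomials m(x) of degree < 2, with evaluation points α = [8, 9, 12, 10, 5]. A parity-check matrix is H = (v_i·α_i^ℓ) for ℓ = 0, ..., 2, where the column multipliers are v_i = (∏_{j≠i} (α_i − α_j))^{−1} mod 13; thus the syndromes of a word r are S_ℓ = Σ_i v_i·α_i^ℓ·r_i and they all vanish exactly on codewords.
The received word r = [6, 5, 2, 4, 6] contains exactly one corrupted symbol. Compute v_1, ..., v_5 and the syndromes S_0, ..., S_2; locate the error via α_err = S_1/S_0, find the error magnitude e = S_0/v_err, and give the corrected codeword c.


S = (9, 6, 4), error at position 5, error magnitude e = 10, c = [6, 5, 2, 4, 9].

Step 1: column multipliers v_i = (∏_{j≠i}(α_i − α_j))^{−1} mod 13.
  i = 1 (α = 8): (8−9)(8−12)(8−10)(8−5) = (−1)·(−4)·(−2)·3 = −24 ≡ 2, so v_1 = 2^{−1} = 7 (mod 13).
  i = 2 (α = 9): (9−8)(9−12)(9−10)(9−5) = 1·(−3)·(−1)·4 = 12 ≡ 12, so v_2 = 12^{−1} = 12 (mod 13).
  i = 3 (α = 12): (12−8)(12−9)(12−10)(12−5) = 4·3·2·7 = 168 ≡ 12, so v_3 = 12^{−1} = 12 (mod 13).
  i = 4 (α = 10): (10−8)(10−9)(10−12)(10−5) = 2·1·(−2)·5 = −20 ≡ 6, so v_4 = 6^{−1} = 11 (mod 13).
  i = 5 (α = 5): (5−8)(5−9)(5−12)(5−10) = (−3)·(−4)·(−7)·(−5) = 420 ≡ 4, so v_5 = 4^{−1} = 10 (mod 13).
  v = [7, 12, 12, 11, 10].
Step 2: syndromes of r = [6, 5, 2, 4, 6] (all sums mod 13).
  S_0 = Σ v_i r_i = 7·6 + 12·5 + 12·2 + 11·4 + 10·6 = 230 ≡ 9.
  S_1 = Σ v_i α_i r_i = 7·8·6 + 12·9·5 + 12·12·2 + 11·10·4 + 10·5·6 = 1904 ≡ 6.
  α_i^2 mod 13 = [12, 3, 1, 9, 12].
  S_2 = Σ v_i α_i^2 r_i = 7·12·6 + 12·3·5 + 12·1·2 + 11·9·4 + 10·12·6 = 1824 ≡ 4.
  S = (9, 6, 4) ≠ 0, so r is not a codeword (an error is present).
Step 3: locate the error. For a single error e at position i, S_ℓ = v_i·e·α_i^ℓ, so α_err = S_1/S_0.
  S_0^{−1} = 9^{−1} = 3 (mod 13), so α_err = 6·3 = 18 ≡ 5 = α_5. Error position i = 5.
  Consistency check: S_2/S_1 = 4·11 = 44 ≡ 5 = α_err ✓ (single-error assumption holds).
Step 4: error magnitude e = S_0/v_5 = S_0·∏_{j≠5}(α_5 − α_j) = 9·4 = 36 ≡ 10 (mod 13).
Step 5: correct position 5: c_5 = r_5 − e = 6 − 10 ≡ 9 (mod 13). Hence c = [6, 5, 2, 4, 9].
  Check: interpolating c through the α_i gives m(x) = 1 + 12·x (degree < 2) with m(α_i) = c_i for every i, so c is indeed a codeword.


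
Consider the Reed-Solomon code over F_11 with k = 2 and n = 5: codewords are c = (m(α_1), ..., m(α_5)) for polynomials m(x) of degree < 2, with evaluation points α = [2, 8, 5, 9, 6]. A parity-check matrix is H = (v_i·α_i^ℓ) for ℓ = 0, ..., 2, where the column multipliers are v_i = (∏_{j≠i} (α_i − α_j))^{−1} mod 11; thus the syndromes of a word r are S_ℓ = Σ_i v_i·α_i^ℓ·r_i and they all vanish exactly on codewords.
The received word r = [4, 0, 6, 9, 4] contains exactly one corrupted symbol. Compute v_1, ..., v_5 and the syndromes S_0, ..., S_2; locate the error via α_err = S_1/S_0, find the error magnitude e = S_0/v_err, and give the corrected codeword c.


S = (4, 8, 5), error at position 1, error magnitude e = 3, c = [1, 0, 6, 9, 4].

Step 1: column multipliers v_i = (∏_{j≠i}(α_i − α_j))^{−1} mod 11.
  i = 1 (α = 2): (2−8)(2−5)(2−9)(2−6) = (−6)·(−3)·(−7)·(−4) = 504 ≡ 9, so v_1 = 9^{−1} = 5 (mod 11).
  i = 2 (α = 8): (8−2)(8−5)(8−9)(8−6) = 6·3·(−1)·2 = −36 ≡ 8, so v_2 = 8^{−1} = 7 (mod 11).
  i = 3 (α = 5): (5−2)(5−8)(5−9)(5−6) = 3·(−3)·(−4)·(−1) = −36 ≡ 8, so v_3 = 8^{−1} = 7 (mod 11).
  i = 4 (α = 9): (9−2)(9−8)(9−5)(9−6) = 7·1·4·3 = 84 ≡ 7, so v_4 = 7^{−1} = 8 (mod 11).
  i = 5 (α = 6): (6−2)(6−8)(6−5)(6−9) = 4·(−2)·1·(−3) = 24 ≡ 2, so v_5 = 2^{−1} = 6 (mod 11).
  v = [5, 7, 7, 8, 6].
Step 2: syndromes of r = [4, 0, 6, 9, 4] (all sums mod 11).
  S_0 = Σ v_i r_i = 5·4 + 7·0 + 7·6 + 8·9 + 6·4 = 158 ≡ 4.
  S_1 = Σ v_i α_i r_i = 5·2·4 + 7·8·0 + 7·5·6 + 8·9·9 + 6·6·4 = 1042 ≡ 8.
  α_i^2 mod 11 = [4, 9, 3, 4, 3].
  S_2 = Σ v_i α_i^2 r_i = 5·4·4 + 7·9·0 + 7·3·6 + 8·4·9 + 6·3·4 = 566 ≡ 5.
  S = (4, 8, 5) ≠ 0, so r is not a codeword (an error is present).
Step 3: locate the error. For a single error e at position i, S_ℓ = v_i·e·α_i^ℓ, so α_err = S_1/S_0.
  S_0^{−1} = 4^{−1} = 3 (mod 11), so α_err = 8·3 = 24 ≡ 2 = α_1. Error position i = 1.
  Consistency check: S_2/S_1 = 5·7 = 35 ≡ 2 = α_err ✓ (single-error assumption holds).
Step 4: error magnitude e = S_0/v_1 = S_0·∏_{j≠1}(α_1 − α_j) = 4·9 = 36 ≡ 3 (mod 11).
Step 5: correct position 1: c_1 = r_1 − e = 4 − 3 ≡ 1 (mod 11). Hence c = [1, 0, 6, 9, 4].
  Check: interpolating c through the α_i gives m(x) = 5 + 9·x (degree < 2) with m(α_i) = c_i for every i, so c is indeed a codeword.
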